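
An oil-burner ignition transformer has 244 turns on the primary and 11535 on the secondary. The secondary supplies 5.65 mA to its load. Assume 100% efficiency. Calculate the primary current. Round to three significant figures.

I_p ≈ 0.267 A

For an ideal transformer I_p/I_s = N_s/N_p, so I_p = 0.00565 × 11535/244 = 0.267 A.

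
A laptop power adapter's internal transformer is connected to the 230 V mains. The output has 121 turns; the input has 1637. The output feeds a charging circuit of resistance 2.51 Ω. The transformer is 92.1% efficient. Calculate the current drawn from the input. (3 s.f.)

I_in ≈ 0.544 A

V_out = 230 × 121/1637 = 17.001 V.
I_out = V_out/R = 17.001/2.51 = 6.7732 A.
P_out = V_out I_out = 17.001 × 6.7732 = 115.15 W.
P_in = P_out/η = 115.15/0.921 = 125.02 W.
I_in = P_in/V_in = 125.02/230 = 0.544 A.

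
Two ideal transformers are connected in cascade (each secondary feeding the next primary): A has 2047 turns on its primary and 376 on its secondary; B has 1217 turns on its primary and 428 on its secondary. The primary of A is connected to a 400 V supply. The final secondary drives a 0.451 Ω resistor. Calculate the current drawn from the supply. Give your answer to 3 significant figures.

After A: V = 400.00 × 376/2047 = 73.473 V.
After B: V = 73.473 × 428/1217 = 25.839 V.
I_load = 25.839/0.451 = 57.294 A, so P_out = 25.839 × 57.294 = 1480.4 W.
All ideal ⇒ P_in = P_out, so I_supply = 1480.4/400 = 3.70 A.

I_supply ≈ 3.70 A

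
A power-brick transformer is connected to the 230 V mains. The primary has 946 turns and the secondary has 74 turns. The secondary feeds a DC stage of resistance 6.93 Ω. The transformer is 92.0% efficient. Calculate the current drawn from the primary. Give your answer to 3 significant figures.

I_p ≈ 0.221 A

V_s = 230 × 74/946 = 17.992 V.
I_s = V_s/R = 17.992/6.93 = 2.5962 A.
P_out = V_s I_s = 17.992 × 2.5962 = 46.709 W.
P_in = P_out/η = 46.709/0.920 = 50.771 W.
I_p = P_in/V_p = 50.771/230 = 0.221 A.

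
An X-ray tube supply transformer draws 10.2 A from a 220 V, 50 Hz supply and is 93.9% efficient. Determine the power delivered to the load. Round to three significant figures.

P_in = V_p I_p = 220 × 10.2 = 2244.0 W.
P_out = η P_in = 0.939 × 2244.0 = 2110 W.

P_out ≈ 2110 W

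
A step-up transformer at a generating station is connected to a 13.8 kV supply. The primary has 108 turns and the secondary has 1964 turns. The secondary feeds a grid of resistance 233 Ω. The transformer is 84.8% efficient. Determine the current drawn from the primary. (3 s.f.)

V_s = 13800 × 1964/108 = 250960 V.
I_s = V_s/R = 250960/233 = 1077.1 A.
P_out = V_s I_s = 250960 × 1077.1 = 2.7029×10^8 W.
P_in = P_out/η = 2.7029×10^8/0.848 = 3.1874×10^8 W.
I_p = P_in/V_p = 3.1874×10^8/13800 = 23100 A.

I_p ≈ 23100 A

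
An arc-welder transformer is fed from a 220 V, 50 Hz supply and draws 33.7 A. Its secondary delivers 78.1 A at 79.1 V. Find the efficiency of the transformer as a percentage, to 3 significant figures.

η ≈ 83.3%

P_in = 220 × 33.7 = 7414.00 W.
P_out = 79.1 × 78.1 = 6177.71 W.
η = P_out/P_in = 6177.71/7414.00 = 0.833.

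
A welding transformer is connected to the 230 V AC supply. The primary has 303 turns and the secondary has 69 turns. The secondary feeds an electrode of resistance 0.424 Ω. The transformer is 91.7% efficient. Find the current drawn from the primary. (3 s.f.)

I_p ≈ 30.7 A

V_s = 230 × 69/303 = 52.376 V.
I_s = V_s/R = 52.376/0.424 = 123.53 A.
P_out = V_s I_s = 52.376 × 123.53 = 6470.0 W.
P_in = P_out/η = 6470.0/0.917 = 7055.6 W.
I_p = P_in/V_p = 7055.6/230 = 30.7 A.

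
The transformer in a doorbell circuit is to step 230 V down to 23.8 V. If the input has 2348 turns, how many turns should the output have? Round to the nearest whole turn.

N_out/N_in = V_out/V_in, so N_out = 2348 × 23.8/230 = 243.0 ≈ 243 turns.

N_out = 243 turns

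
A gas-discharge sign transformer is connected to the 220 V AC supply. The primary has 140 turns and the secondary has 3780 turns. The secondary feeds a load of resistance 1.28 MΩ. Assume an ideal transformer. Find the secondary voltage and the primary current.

V_s ≈ 5940 V, I_p ≈ 0.125 A

V_s = V_p × N_s/N_p = 220 × 3780/140 = 5940.0 V.
I_s = V_s/R = 5940.0/(1.28×10^6) = 0.0046406 A.
I_p = I_s × N_s/N_p = 0.0046406 × 3780/140 = 0.125 A.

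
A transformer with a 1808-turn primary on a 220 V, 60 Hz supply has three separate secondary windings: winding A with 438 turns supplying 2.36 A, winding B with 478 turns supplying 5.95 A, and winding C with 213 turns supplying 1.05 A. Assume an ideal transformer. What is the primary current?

I_p ≈ 2.27 A

V_A = 220 × 438/1808 = 53.296 V; V_B = 220 × 478/1808 = 58.164 V; V_C = 220 × 213/1808 = 25.918 V.
P_out = V_A I_A + V_B I_B + V_C I_C = 53.296×2.36 + 58.164×5.95 + 25.918×1.05 = 125.78 + 346.07 + 27.214 = 499.07 W.
Ideal ⇒ P_in = P_out, so I_p = P_out/V_p = 499.07/220 = 2.27 A.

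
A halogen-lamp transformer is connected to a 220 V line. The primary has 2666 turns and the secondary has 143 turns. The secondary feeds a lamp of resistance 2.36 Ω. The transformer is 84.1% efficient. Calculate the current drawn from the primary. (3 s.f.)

V_s = 220 × 143/2666 = 11.800 V.
I_s = V_s/R = 11.800/2.36 = 5.0002 A.
P_out = V_s I_s = 11.800 × 5.0002 = 59.005 W.
P_in = P_out/η = 59.005/0.841 = 70.160 W.
I_p = P_in/V_p = 70.160/220 = 0.319 A.

I_p ≈ 0.319 A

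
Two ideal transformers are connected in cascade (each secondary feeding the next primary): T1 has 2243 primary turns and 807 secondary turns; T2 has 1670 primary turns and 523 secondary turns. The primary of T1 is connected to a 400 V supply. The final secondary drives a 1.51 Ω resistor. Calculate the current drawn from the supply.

Secondary of T1: V = 400.00 × 807/2243 = 143.91 V.
Secondary of T2: V = 143.91 × 523/1670 = 45.070 V.
I_load = 45.070/1.51 = 29.848 A, so P_out = 45.070 × 29.848 = 1345.2 W.
All ideal ⇒ P_in = P_out, so I_supply = 1345.2/400 = 3.36 A.

I_supply ≈ 3.36 A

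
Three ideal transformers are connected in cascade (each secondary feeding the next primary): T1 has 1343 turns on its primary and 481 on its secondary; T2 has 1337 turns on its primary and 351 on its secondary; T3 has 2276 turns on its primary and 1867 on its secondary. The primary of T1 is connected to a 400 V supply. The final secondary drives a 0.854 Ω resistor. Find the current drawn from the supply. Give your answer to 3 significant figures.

I_supply ≈ 2.79 A

Secondary of T1: V = 400.00 × 481/1343 = 143.26 V.
Secondary of T2: V = 143.26 × 351/1337 = 37.610 V.
Secondary of T3: V = 37.610 × 1867/2276 = 30.852 V.
I_load = 30.852/0.854 = 36.126 A, so P_out = 30.852 × 36.126 = 1114.5 W.
All ideal ⇒ P_in = P_out, so I_supply = 1114.5/400 = 2.79 A.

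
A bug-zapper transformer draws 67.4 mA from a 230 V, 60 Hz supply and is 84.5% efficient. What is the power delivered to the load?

P_out ≈ 13.1 W

P_in = V_p I_p = 230 × 0.0674 = 15.502 W.
P_out = η P_in = 0.845 × 15.502 = 13.1 W.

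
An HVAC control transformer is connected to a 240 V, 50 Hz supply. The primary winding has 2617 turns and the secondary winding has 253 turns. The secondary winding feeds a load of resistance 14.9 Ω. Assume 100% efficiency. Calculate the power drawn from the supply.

P ≈ 36.1 W

V_s = V_p × N_s/N_p = 240 × 253/2617 = 23.202 V.
I_s = V_s/R = 23.202/14.9 = 1.5572 A.
I_p = I_s × N_s/N_p = 1.5572 × 253/2617 = 0.15054 A.
P = V_p I_p = 240 × 0.15054 = 36.1 W.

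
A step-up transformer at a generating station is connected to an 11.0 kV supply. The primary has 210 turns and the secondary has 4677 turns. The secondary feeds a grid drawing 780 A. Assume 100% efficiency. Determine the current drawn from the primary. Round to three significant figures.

For an ideal transformer I_p N_p = I_s N_s, so I_p = 780 × 4677/210 = 17400 A.

I_p ≈ 17400 A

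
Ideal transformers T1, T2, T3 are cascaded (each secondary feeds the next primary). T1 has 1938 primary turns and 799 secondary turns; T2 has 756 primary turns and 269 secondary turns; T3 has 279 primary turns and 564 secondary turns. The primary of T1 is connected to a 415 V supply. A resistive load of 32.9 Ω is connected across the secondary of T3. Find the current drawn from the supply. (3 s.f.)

I_supply ≈ 1.11 A

Secondary of T1: V = 415.00 × 799/1938 = 171.10 V.
Secondary of T2: V = 171.10 × 269/756 = 60.880 V.
Secondary of T3: V = 60.880 × 564/279 = 123.07 V.
I_load = 123.07/32.9 = 3.7407 A, so P_out = 123.07 × 3.7407 = 460.36 W.
All ideal ⇒ P_in = P_out, so I_supply = 460.36/415 = 1.11 A.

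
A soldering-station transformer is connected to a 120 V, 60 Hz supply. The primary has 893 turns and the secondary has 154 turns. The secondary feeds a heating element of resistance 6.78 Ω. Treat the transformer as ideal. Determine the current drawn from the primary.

V_s = V_p × N_s/N_p = 120 × 154/893 = 20.694 V.
I_s = V_s/R = 20.694/6.78 = 3.0523 A.
For an ideal transformer I_p N_p = I_s N_s, so I_p = 3.0523 × 154/893 = 0.526 A.

I_p ≈ 0.526 A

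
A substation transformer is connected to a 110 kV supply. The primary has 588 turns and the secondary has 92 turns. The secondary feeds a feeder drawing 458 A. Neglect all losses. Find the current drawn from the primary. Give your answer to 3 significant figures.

For an ideal transformer I_p N_p = I_s N_s, so I_p = 458 × 92/588 = 71.7 A.

I_p ≈ 71.7 A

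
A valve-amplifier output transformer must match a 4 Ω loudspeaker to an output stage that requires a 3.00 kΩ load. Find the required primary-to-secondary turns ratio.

Z_p/Z_s = (N_p/N_s)², so N_p/N_s = √(3000/4) = √750 = 27.4.

N_p/N_s ≈ 27.4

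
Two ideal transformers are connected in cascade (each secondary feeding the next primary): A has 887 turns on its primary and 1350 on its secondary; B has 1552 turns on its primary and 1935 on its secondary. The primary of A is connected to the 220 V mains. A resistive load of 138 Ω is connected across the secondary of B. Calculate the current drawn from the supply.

I_supply ≈ 5.74 A

After A: V = 220.00 × 1350/887 = 334.84 V.
After B: V = 334.84 × 1935/1552 = 417.47 V.
I_load = 417.47/138 = 3.0251 A, so P_out = 417.47 × 3.0251 = 1262.9 W.
All ideal ⇒ P_in = P_out, so I_supply = 1262.9/220 = 5.74 A.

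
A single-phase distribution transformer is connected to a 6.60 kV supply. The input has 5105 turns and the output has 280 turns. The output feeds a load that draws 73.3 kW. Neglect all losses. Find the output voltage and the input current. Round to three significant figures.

V_out = V_in × N_out/N_in = 6600 × 280/5105 = 362.00 V.
I_out = P/V_out = 73300/362.00 = 202.49 A.
I_in = I_out × N_out/N_in = 202.49 × 280/5105 = 11.1 A.

V_out ≈ 362 V, I_in ≈ 11.1 A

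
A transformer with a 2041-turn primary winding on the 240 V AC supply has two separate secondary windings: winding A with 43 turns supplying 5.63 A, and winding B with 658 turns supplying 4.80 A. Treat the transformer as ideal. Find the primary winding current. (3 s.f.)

I_p ≈ 1.67 A

V_A = 240 × 43/2041 = 5.0563 V; V_B = 240 × 658/2041 = 77.374 V.
P_out = V_A I_A + V_B I_B = 5.0563×5.63 + 77.374×4.80 = 28.467 + 371.39 = 399.86 W.
Ideal ⇒ P_in = P_out, so I_p = P_out/V_p = 399.86/240 = 1.67 A.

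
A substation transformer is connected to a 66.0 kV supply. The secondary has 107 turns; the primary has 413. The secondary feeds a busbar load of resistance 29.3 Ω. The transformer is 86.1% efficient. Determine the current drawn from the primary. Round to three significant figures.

V_s = 66000 × 107/413 = 17099 V.
I_s = V_s/R = 17099/29.3 = 583.59 A.
P_out = V_s I_s = 17099 × 583.59 = 9.9790×10^6 W.
P_in = P_out/η = 9.9790×10^6/0.861 = 1.1590×10^7 W.
I_p = P_in/V_p = 1.1590×10^7/66000 = 176 A.

I_p ≈ 176 A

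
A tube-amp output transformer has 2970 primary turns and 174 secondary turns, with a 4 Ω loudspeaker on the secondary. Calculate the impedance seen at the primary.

Z_p ≈ 1170 Ω

Z_p = (N_p/N_s)² × Z_s = (2970/174)² × 4 = 1170 Ω.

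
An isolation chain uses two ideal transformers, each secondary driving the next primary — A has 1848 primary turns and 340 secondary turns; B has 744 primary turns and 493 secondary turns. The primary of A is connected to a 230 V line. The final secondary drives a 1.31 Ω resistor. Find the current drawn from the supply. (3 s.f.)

I_supply ≈ 2.61 A

Secondary of A: V = 230.00 × 340/1848 = 42.316 V.
Secondary of B: V = 42.316 × 493/744 = 28.040 V.
I_load = 28.040/1.31 = 21.405 A, so P_out = 28.040 × 21.405 = 600.19 W.
All ideal ⇒ P_in = P_out, so I_supply = 600.19/230 = 2.61 A.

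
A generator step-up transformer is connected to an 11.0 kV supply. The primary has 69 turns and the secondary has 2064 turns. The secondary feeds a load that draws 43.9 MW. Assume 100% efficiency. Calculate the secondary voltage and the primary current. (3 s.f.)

V_s ≈ 329000 V, I_p ≈ 3990 A

V_s = V_p × N_s/N_p = 11000 × 2064/69 = 329040 V.
I_s = P/V_s = 4.39×10^7/329040 = 133.42 A.
I_p = I_s × N_s/N_p = 133.42 × 2064/69 = 3990 A.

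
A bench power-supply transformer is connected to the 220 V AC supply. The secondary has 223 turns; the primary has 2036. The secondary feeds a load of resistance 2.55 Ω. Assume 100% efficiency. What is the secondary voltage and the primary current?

V_s ≈ 24.1 V, I_p ≈ 1.03 A

V_s = V_p × N_s/N_p = 220 × 223/2036 = 24.096 V.
I_s = V_s/R = 24.096/2.55 = 9.4495 A.
I_p = I_s × N_s/N_p = 9.4495 × 223/2036 = 1.03 A.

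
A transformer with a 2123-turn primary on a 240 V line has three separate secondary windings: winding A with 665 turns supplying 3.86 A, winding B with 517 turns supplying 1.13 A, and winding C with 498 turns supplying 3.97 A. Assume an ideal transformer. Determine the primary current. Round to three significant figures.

V_A = 240 × 665/2123 = 75.177 V; V_B = 240 × 517/2123 = 58.446 V; V_C = 240 × 498/2123 = 56.298 V.
P_out = V_A I_A + V_B I_B + V_C I_C = 75.177×3.86 + 58.446×1.13 + 56.298×3.97 = 290.18 + 66.044 + 223.50 = 579.73 W.
Ideal ⇒ P_in = P_out, so I_p = P_out/V_p = 579.73/240 = 2.42 A.

I_p ≈ 2.42 A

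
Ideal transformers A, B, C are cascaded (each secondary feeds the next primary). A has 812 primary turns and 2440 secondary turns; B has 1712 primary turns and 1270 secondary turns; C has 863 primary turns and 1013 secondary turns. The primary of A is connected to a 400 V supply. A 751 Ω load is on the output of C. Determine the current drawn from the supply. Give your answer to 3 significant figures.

I_supply ≈ 3.65 A

Secondary of A: V = 400.00 × 2440/812 = 1202.0 V.
Secondary of B: V = 1202.0 × 1270/1712 = 891.65 V.
Secondary of C: V = 891.65 × 1013/863 = 1046.6 V.
I_load = 1046.6/751 = 1.3936 A, so P_out = 1046.6 × 1.3936 = 1458.6 W.
All ideal ⇒ P_in = P_out, so I_supply = 1458.6/400 = 3.65 A.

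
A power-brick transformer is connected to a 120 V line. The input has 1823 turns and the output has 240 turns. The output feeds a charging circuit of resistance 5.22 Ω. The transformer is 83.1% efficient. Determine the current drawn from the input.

V_out = 120 × 240/1823 = 15.798 V.
I_out = V_out/R = 15.798/5.22 = 3.0265 A.
P_out = V_out I_out = 15.798 × 3.0265 = 47.812 W.
P_in = P_out/η = 47.812/0.831 = 57.536 W.
I_in = P_in/V_in = 57.536/120 = 0.479 A.

I_in ≈ 0.479 A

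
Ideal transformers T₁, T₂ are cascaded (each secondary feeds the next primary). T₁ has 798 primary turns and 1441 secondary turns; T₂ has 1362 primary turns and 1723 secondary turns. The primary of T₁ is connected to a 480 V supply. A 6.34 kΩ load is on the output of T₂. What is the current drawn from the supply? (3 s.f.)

After T₁: V = 480.00 × 1441/798 = 866.77 V.
After T₂: V = 866.77 × 1723/1362 = 1096.5 V.
I_load = 1096.5/6340 = 0.17295 A, so P_out = 1096.5 × 0.17295 = 189.64 W.
All ideal ⇒ P_in = P_out, so I_supply = 189.64/480 = 0.395 A.

I_supply ≈ 0.395 A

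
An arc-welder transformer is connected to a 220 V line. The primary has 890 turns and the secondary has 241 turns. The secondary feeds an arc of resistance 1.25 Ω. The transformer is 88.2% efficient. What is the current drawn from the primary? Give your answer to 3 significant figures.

I_p ≈ 14.6 A

V_s = 220 × 241/890 = 59.573 V.
I_s = V_s/R = 59.573/1.25 = 47.658 A.
P_out = V_s I_s = 59.573 × 47.658 = 2839.2 W.
P_in = P_out/η = 2839.2/0.882 = 3219.0 W.
I_p = P_in/V_p = 3219.0/220 = 14.6 A.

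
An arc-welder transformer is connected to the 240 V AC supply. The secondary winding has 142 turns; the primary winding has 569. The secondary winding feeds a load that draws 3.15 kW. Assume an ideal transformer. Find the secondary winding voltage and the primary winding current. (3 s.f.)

V_s = V_p × N_s/N_p = 240 × 142/569 = 59.895 V.
I_s = P/V_s = 3150/59.895 = 52.592 A.
I_p = I_s × N_s/N_p = 52.592 × 142/569 = 13.1 A.

V_s ≈ 59.9 V, I_p ≈ 13.1 A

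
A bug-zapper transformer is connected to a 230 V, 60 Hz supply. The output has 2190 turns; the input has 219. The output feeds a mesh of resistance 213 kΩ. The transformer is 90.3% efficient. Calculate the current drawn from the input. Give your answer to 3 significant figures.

V_out = 230 × 2190/219 = 2300.0 V.
I_out = V_out/R = 2300.0/213000 = 0.010798 A.
P_out = V_out I_out = 2300.0 × 0.010798 = 24.836 W.
P_in = P_out/η = 24.836/0.903 = 27.504 W.
I_in = P_in/V_in = 27.504/230 = 0.120 A.

I_in ≈ 0.120 A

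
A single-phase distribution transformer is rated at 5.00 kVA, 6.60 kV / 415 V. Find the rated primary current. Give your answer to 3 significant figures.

I_p ≈ 0.758 A

I_p = S/V_p = 5000/6600 = 0.758 A.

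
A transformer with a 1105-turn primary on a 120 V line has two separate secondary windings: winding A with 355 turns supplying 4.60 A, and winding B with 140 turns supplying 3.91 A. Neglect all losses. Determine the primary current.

V_A = 120 × 355/1105 = 38.552 V; V_B = 120 × 140/1105 = 15.204 V.
P_out = V_A I_A + V_B I_B = 38.552×4.60 + 15.204×3.91 = 177.34 + 59.446 = 236.79 W.
Ideal ⇒ P_in = P_out, so I_p = P_out/V_p = 236.79/120 = 1.97 A.

I_p ≈ 1.97 A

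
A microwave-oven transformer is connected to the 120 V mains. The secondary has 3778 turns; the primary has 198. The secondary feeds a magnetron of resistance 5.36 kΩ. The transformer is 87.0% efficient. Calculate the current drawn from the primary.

V_s = 120 × 3778/198 = 2289.7 V.
I_s = V_s/R = 2289.7/5360 = 0.42718 A.
P_out = V_s I_s = 2289.7 × 0.42718 = 978.12 W.
P_in = P_out/η = 978.12/0.870 = 1124.3 W.
I_p = P_in/V_p = 1124.3/120 = 9.37 A.

I_p ≈ 9.37 A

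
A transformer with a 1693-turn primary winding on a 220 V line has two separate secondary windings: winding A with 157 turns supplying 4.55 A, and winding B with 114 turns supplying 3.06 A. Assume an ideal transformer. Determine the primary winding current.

I_p ≈ 0.628 A

V_A = 220 × 157/1693 = 20.402 V; V_B = 220 × 114/1693 = 14.814 V.
P_out = V_A I_A + V_B I_B = 20.402×4.55 + 14.814×3.06 = 92.828 + 45.331 = 138.16 W.
Ideal ⇒ P_in = P_out, so I_p = P_out/V_p = 138.16/220 = 0.628 A.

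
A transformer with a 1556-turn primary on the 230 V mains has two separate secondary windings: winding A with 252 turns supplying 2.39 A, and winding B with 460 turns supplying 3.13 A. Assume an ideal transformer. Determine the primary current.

V_A = 230 × 252/1556 = 37.249 V; V_B = 230 × 460/1556 = 67.995 V.
P_out = V_A I_A + V_B I_B = 37.249×2.39 + 67.995×3.13 = 89.026 + 212.82 = 301.85 W.
Ideal ⇒ P_in = P_out, so I_p = P_out/V_p = 301.85/230 = 1.31 A.

I_p ≈ 1.31 A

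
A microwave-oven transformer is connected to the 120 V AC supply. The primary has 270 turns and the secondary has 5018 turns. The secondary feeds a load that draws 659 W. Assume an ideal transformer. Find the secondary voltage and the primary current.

V_s ≈ 2230 V, I_p ≈ 5.49 A

V_s = V_p × N_s/N_p = 120 × 5018/270 = 2230.2 V.
I_s = P/V_s = 659/2230.2 = 0.29549 A.
I_p = I_s × N_s/N_p = 0.29549 × 5018/270 = 5.49 A.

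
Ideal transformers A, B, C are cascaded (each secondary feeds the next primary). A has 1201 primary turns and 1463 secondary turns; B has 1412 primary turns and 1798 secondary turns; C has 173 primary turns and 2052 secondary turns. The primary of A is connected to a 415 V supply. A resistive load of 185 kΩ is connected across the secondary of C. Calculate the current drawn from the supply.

I_supply ≈ 0.759 A

Secondary of A: V = 415.00 × 1463/1201 = 505.53 V.
Secondary of B: V = 505.53 × 1798/1412 = 643.73 V.
Secondary of C: V = 643.73 × 2052/173 = 7635.5 V.
I_load = 7635.5/185000 = 0.041273 A, so P_out = 7635.5 × 0.041273 = 315.14 W.
All ideal ⇒ P_in = P_out, so I_supply = 315.14/415 = 0.759 A.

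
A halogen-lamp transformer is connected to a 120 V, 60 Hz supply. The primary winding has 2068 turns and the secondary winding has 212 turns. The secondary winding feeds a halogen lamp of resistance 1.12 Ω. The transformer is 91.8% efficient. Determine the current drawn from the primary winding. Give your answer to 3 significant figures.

I_p ≈ 1.23 A

V_s = 120 × 212/2068 = 12.302 V.
I_s = V_s/R = 12.302/1.12 = 10.984 A.
P_out = V_s I_s = 12.302 × 10.984 = 135.12 W.
P_in = P_out/η = 135.12/0.918 = 147.19 W.
I_p = P_in/V_p = 147.19/120 = 1.23 A.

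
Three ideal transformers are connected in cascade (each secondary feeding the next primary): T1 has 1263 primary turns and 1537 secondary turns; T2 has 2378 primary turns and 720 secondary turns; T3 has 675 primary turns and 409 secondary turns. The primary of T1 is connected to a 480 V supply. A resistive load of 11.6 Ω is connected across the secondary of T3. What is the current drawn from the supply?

After T1: V = 480.00 × 1537/1263 = 584.13 V.
After T2: V = 584.13 × 720/2378 = 176.86 V.
After T3: V = 176.86 × 409/675 = 107.16 V.
I_load = 107.16/11.6 = 9.2383 A, so P_out = 107.16 × 9.2383 = 990.02 W.
All ideal ⇒ P_in = P_out, so I_supply = 990.02/480 = 2.06 A.

I_supply ≈ 2.06 A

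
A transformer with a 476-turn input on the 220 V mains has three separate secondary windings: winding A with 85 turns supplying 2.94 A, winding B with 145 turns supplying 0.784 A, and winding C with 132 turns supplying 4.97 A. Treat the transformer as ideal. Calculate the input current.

V_A = 220 × 85/476 = 39.286 V; V_B = 220 × 145/476 = 67.017 V; V_C = 220 × 132/476 = 61.008 V.
P_out = V_A I_A + V_B I_B + V_C I_C = 39.286×2.94 + 67.017×0.784 + 61.008×4.97 = 115.50 + 52.541 + 303.21 = 471.25 W.
Ideal ⇒ P_in = P_out, so I_in = P_out/V_in = 471.25/220 = 2.14 A.

I_in ≈ 2.14 A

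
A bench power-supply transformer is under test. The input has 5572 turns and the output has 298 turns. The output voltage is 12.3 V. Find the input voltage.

V_in ≈ 230 V

V_in/V_out = N_in/N_out, so V_in = 12.3 × 5572/298 = 230 V.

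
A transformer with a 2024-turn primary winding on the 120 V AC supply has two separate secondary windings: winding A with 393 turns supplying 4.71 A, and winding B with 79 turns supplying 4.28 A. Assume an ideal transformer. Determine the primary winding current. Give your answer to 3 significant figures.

I_p ≈ 1.08 A

V_A = 120 × 393/2024 = 23.300 V; V_B = 120 × 79/2024 = 4.6838 V.
P_out = V_A I_A + V_B I_B = 23.300×4.71 + 4.6838×4.28 = 109.74 + 20.047 = 129.79 W.
Ideal ⇒ P_in = P_out, so I_p = P_out/V_p = 129.79/120 = 1.08 A.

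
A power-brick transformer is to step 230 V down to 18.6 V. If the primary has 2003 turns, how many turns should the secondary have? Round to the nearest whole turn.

N_s/N_p = V_s/V_p, so N_s = 2003 × 18.6/230 = 162.0 ≈ 162 turns.

N_s = 162 turns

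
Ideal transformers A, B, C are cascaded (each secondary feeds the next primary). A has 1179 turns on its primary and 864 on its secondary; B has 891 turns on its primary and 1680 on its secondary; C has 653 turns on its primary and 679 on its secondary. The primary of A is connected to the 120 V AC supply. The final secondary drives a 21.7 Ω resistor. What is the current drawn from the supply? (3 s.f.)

I_supply ≈ 11.4 A

Secondary of A: V = 120.00 × 864/1179 = 87.939 V.
Secondary of B: V = 87.939 × 1680/891 = 165.81 V.
Secondary of C: V = 165.81 × 679/653 = 172.41 V.
I_load = 172.41/21.7 = 7.9453 A, so P_out = 172.41 × 7.9453 = 1369.9 W.
All ideal ⇒ P_in = P_out, so I_supply = 1369.9/120 = 11.4 A.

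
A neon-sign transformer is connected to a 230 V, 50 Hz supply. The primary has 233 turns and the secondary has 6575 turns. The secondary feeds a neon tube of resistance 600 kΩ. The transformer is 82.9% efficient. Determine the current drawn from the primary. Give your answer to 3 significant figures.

I_p ≈ 0.368 A

V_s = 230 × 6575/233 = 6490.3 V.
I_s = V_s/R = 6490.3/600000 = 0.010817 A.
P_out = V_s I_s = 6490.3 × 0.010817 = 70.208 W.
P_in = P_out/η = 70.208/0.829 = 84.689 W.
I_p = P_in/V_p = 84.689/230 = 0.368 A.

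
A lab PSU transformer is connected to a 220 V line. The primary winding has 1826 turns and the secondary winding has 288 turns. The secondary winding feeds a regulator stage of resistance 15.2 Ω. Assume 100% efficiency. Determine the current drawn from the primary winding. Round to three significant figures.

V_s = V_p × N_s/N_p = 220 × 288/1826 = 34.699 V.
I_s = V_s/R = 34.699/15.2 = 2.2828 A.
For an ideal transformer I_p N_p = I_s N_s, so I_p = 2.2828 × 288/1826 = 0.360 A.

I_p ≈ 0.360 A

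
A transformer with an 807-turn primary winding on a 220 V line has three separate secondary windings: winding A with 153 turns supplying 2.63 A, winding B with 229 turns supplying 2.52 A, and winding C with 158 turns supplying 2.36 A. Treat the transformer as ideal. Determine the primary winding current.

V_A = 220 × 153/807 = 41.710 V; V_B = 220 × 229/807 = 62.429 V; V_C = 220 × 158/807 = 43.073 V.
P_out = V_A I_A + V_B I_B + V_C I_C = 41.710×2.63 + 62.429×2.52 + 43.073×2.36 = 109.70 + 157.32 + 101.65 = 368.67 W.
Ideal ⇒ P_in = P_out, so I_p = P_out/V_p = 368.67/220 = 1.68 A.

I_p ≈ 1.68 A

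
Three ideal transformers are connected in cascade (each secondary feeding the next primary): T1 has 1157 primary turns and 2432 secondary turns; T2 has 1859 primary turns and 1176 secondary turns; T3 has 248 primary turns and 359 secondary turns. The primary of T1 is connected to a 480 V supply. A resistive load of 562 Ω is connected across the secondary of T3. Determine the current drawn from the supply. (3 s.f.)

I_supply ≈ 3.16 A

After T1: V = 480.00 × 2432/1157 = 1009.0 V.
After T2: V = 1009.0 × 1176/1859 = 638.26 V.
After T3: V = 638.26 × 359/248 = 923.94 V.
I_load = 923.94/562 = 1.6440 A, so P_out = 923.94 × 1.6440 = 1519.0 W.
All ideal ⇒ P_in = P_out, so I_supply = 1519.0/480 = 3.16 A.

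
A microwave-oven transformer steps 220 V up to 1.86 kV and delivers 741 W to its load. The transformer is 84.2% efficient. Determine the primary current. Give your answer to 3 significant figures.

I_p ≈ 4.00 A

P_in = P_out/η = 741/0.842 = 880.05 W.
I_p = P_in/V_p = 880.05/220 = 4.00 A.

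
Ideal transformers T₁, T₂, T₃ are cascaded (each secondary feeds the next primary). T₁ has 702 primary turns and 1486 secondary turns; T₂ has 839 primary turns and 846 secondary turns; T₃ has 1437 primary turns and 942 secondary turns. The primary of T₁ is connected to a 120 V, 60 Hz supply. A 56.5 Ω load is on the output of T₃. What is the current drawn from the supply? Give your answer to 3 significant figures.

I_supply ≈ 4.16 A

After T₁: V = 120.00 × 1486/702 = 254.02 V.
After T₂: V = 254.02 × 846/839 = 256.14 V.
After T₃: V = 256.14 × 942/1437 = 167.91 V.
I_load = 167.91/56.5 = 2.9718 A, so P_out = 167.91 × 2.9718 = 498.98 W.
All ideal ⇒ P_in = P_out, so I_supply = 498.98/120 = 4.16 A.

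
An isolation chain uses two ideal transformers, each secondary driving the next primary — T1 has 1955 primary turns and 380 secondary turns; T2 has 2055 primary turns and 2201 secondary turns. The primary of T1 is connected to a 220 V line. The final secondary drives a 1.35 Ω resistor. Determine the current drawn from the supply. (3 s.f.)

Secondary of T1: V = 220.00 × 380/1955 = 42.762 V.
Secondary of T2: V = 42.762 × 2201/2055 = 45.800 V.
I_load = 45.800/1.35 = 33.926 A, so P_out = 45.800 × 33.926 = 1553.8 W.
All ideal ⇒ P_in = P_out, so I_supply = 1553.8/220 = 7.06 A.

I_supply ≈ 7.06 A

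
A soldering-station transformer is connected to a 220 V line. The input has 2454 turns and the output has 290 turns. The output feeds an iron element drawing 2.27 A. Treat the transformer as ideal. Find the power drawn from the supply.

P ≈ 59.0 W

I_in = I_out × N_out/N_in = 2.27 × 290/2454 = 0.26826 A.
P = V_in I_in = 220 × 0.26826 = 59.0 W.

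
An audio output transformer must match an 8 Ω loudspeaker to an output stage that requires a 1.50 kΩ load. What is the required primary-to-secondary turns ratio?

Z_p/Z_s = (N_p/N_s)², so N_p/N_s = √(1500/8) = √188 = 13.7.

N_p/N_s ≈ 13.7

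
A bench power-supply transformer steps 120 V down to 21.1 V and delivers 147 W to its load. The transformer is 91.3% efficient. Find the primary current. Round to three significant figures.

I_p ≈ 1.34 A

P_in = P_out/η = 147/0.913 = 161.01 W.
I_p = P_in/V_p = 161.01/120 = 1.34 A.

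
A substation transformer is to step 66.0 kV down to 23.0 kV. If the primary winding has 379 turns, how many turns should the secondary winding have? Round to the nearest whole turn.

N_s/N_p = V_s/V_p, so N_s = 379 × 23000/66000 = 132.1 ≈ 132 turns.

N_s = 132 turns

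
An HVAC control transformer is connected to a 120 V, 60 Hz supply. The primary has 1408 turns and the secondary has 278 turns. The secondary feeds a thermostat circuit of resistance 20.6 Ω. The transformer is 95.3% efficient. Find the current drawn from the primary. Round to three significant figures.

V_s = 120 × 278/1408 = 23.693 V.
I_s = V_s/R = 23.693/20.6 = 1.1502 A.
P_out = V_s I_s = 23.693 × 1.1502 = 27.251 W.
P_in = P_out/η = 27.251/0.953 = 28.595 W.
I_p = P_in/V_p = 28.595/120 = 0.238 A.

I_p ≈ 0.238 A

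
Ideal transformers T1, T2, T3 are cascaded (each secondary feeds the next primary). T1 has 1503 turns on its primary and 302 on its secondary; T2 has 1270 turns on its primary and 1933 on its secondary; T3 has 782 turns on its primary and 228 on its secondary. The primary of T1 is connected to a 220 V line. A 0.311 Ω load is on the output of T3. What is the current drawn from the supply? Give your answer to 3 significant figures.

I_supply ≈ 5.62 A

Secondary of T1: V = 220.00 × 302/1503 = 44.205 V.
Secondary of T2: V = 44.205 × 1933/1270 = 67.282 V.
Secondary of T3: V = 67.282 × 228/782 = 19.617 V.
I_load = 19.617/0.311 = 63.076 A, so P_out = 19.617 × 63.076 = 1237.4 W.
All ideal ⇒ P_in = P_out, so I_supply = 1237.4/220 = 5.62 A.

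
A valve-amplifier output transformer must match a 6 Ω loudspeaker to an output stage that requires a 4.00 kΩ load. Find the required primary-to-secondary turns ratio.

Z_p/Z_s = (N_p/N_s)², so N_p/N_s = √(4000/6) = √667 = 25.8.

N_p/N_s ≈ 25.8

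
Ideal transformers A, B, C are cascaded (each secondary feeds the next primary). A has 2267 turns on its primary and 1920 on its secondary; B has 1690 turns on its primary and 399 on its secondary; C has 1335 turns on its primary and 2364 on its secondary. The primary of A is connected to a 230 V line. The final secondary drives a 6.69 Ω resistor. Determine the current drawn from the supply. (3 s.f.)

I_supply ≈ 4.31 A

Secondary of A: V = 230.00 × 1920/2267 = 194.79 V.
Secondary of B: V = 194.79 × 399/1690 = 45.990 V.
Secondary of C: V = 45.990 × 2364/1335 = 81.439 V.
I_load = 81.439/6.69 = 12.173 A, so P_out = 81.439 × 12.173 = 991.37 W.
All ideal ⇒ P_in = P_out, so I_supply = 991.37/230 = 4.31 A.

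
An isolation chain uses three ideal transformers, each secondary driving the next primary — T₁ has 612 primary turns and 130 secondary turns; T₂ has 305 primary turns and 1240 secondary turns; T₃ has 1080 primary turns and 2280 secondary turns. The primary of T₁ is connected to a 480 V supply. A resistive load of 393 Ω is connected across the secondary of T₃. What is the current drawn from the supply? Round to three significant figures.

Secondary of T₁: V = 480.00 × 130/612 = 101.96 V.
Secondary of T₂: V = 101.96 × 1240/305 = 414.53 V.
Secondary of T₃: V = 414.53 × 2280/1080 = 875.12 V.
I_load = 875.12/393 = 2.2268 A, so P_out = 875.12 × 2.2268 = 1948.7 W.
All ideal ⇒ P_in = P_out, so I_supply = 1948.7/480 = 4.06 A.

I_supply ≈ 4.06 A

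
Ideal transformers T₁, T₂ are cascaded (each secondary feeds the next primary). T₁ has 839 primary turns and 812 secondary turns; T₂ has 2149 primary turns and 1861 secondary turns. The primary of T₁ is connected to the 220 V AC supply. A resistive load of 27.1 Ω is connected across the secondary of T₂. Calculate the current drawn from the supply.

I_supply ≈ 5.70 A

After T₁: V = 220.00 × 812/839 = 212.92 V.
After T₂: V = 212.92 × 1861/2149 = 184.39 V.
I_load = 184.39/27.1 = 6.8039 A, so P_out = 184.39 × 6.8039 = 1254.5 W.
All ideal ⇒ P_in = P_out, so I_supply = 1254.5/220 = 5.70 A.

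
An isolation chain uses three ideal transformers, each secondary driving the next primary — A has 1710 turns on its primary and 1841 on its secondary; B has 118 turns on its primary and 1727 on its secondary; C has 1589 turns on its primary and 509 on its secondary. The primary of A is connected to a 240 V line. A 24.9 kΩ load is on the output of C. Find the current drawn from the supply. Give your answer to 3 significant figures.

Secondary of A: V = 240.00 × 1841/1710 = 258.39 V.
Secondary of B: V = 258.39 × 1727/118 = 3781.6 V.
Secondary of C: V = 3781.6 × 509/1589 = 1211.4 V.
I_load = 1211.4/24900 = 0.048649 A, so P_out = 1211.4 × 0.048649 = 58.931 W.
All ideal ⇒ P_in = P_out, so I_supply = 58.931/240 = 0.246 A.

I_supply ≈ 0.246 A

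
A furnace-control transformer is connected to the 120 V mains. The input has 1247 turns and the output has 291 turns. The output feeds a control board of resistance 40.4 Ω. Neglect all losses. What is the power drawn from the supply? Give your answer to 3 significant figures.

V_out = V_in × N_out/N_in = 120 × 291/1247 = 28.003 V.
I_out = V_out/R = 28.003/40.4 = 0.69315 A.
I_in = I_out × N_out/N_in = 0.69315 × 291/1247 = 0.16175 A.
P = V_in I_in = 120 × 0.16175 = 19.4 W.

P ≈ 19.4 W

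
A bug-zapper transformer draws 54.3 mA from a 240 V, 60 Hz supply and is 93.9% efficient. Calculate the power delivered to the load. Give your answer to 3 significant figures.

P_out ≈ 12.2 W

P_in = V_p I_p = 240 × 0.0543 = 13.032 W.
P_out = η P_in = 0.939 × 13.032 = 12.2 W.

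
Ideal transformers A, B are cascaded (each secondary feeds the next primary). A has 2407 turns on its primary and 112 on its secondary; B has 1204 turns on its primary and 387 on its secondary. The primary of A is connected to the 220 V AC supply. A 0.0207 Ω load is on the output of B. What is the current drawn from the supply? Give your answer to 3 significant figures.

Secondary of A: V = 220.00 × 112/2407 = 10.237 V.
Secondary of B: V = 10.237 × 387/1204 = 3.2904 V.
I_load = 3.2904/0.0207 = 158.96 A, so P_out = 3.2904 × 158.96 = 523.03 W.
All ideal ⇒ P_in = P_out, so I_supply = 523.03/220 = 2.38 A.

I_supply ≈ 2.38 A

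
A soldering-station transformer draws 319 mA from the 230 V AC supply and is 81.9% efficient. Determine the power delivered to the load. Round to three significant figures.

P_in = V_in I_in = 230 × 0.319 = 73.370 W.
P_out = η P_in = 0.819 × 73.370 = 60.1 W.

P_out ≈ 60.1 W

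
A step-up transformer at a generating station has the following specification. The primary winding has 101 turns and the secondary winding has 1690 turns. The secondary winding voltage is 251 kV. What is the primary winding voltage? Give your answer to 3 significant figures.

V_p/V_s = N_p/N_s, so V_p = 251000 × 101/1690 = 15000 V.

V_p ≈ 15000 V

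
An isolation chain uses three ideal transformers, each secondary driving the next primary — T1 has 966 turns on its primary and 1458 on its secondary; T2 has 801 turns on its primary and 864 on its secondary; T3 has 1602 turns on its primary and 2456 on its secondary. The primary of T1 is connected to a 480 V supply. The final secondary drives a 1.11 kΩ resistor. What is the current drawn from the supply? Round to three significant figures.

Secondary of T1: V = 480.00 × 1458/966 = 724.47 V.
Secondary of T2: V = 724.47 × 864/801 = 781.45 V.
Secondary of T3: V = 781.45 × 2456/1602 = 1198.0 V.
I_load = 1198.0/1110 = 1.0793 A, so P_out = 1198.0 × 1.0793 = 1293.0 W.
All ideal ⇒ P_in = P_out, so I_supply = 1293.0/480 = 2.69 A.

I_supply ≈ 2.69 A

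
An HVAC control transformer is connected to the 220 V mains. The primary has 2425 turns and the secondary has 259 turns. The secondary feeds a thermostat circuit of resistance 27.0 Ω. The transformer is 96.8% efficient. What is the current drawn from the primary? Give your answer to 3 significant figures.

V_s = 220 × 259/2425 = 23.497 V.
I_s = V_s/R = 23.497/27.0 = 0.87026 A.
P_out = V_s I_s = 23.497 × 0.87026 = 20.448 W.
P_in = P_out/η = 20.448/0.968 = 21.124 W.
I_p = P_in/V_p = 21.124/220 = 0.0960 A.

I_p ≈ 0.0960 A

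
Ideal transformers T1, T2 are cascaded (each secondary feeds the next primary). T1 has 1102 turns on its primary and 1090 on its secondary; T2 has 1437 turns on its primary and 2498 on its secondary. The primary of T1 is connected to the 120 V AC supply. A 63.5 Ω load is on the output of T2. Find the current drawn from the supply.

I_supply ≈ 5.59 A

Secondary of T1: V = 120.00 × 1090/1102 = 118.69 V.
Secondary of T2: V = 118.69 × 2498/1437 = 206.33 V.
I_load = 206.33/63.5 = 3.2493 A, so P_out = 206.33 × 3.2493 = 670.42 W.
All ideal ⇒ P_in = P_out, so I_supply = 670.42/120 = 5.59 A.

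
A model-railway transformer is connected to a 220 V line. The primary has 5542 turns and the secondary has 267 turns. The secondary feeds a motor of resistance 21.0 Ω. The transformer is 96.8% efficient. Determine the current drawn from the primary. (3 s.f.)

V_s = 220 × 267/5542 = 10.599 V.
I_s = V_s/R = 10.599/21.0 = 0.50472 A.
P_out = V_s I_s = 10.599 × 0.50472 = 5.3495 W.
P_in = P_out/η = 5.3495/0.968 = 5.5264 W.
I_p = P_in/V_p = 5.5264/220 = 0.0251 A.

I_p ≈ 0.0251 A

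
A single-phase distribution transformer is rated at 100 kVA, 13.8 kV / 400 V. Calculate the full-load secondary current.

I_s = S/V_s = 100000/400 = 250 A.

I_s ≈ 250 A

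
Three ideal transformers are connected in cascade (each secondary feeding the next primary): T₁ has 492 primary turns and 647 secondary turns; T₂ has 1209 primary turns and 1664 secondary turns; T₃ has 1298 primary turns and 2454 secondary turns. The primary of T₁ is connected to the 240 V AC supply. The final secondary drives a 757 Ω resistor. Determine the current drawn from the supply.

I_supply ≈ 3.71 A

Secondary of T₁: V = 240.00 × 647/492 = 315.61 V.
Secondary of T₂: V = 315.61 × 1664/1209 = 434.39 V.
Secondary of T₃: V = 434.39 × 2454/1298 = 821.25 V.
I_load = 821.25/757 = 1.0849 A, so P_out = 821.25 × 1.0849 = 890.96 W.
All ideal ⇒ P_in = P_out, so I_supply = 890.96/240 = 3.71 A.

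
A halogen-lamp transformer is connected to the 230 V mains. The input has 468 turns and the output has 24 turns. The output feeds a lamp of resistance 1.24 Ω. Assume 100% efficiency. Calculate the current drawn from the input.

V_out = V_in × N_out/N_in = 230 × 24/468 = 11.795 V.
I_out = V_out/R = 11.795/1.24 = 9.5120 A.
For an ideal transformer I_in N_in = I_out N_out, so I_in = 9.5120 × 24/468 = 0.488 A.

I_in ≈ 0.488 A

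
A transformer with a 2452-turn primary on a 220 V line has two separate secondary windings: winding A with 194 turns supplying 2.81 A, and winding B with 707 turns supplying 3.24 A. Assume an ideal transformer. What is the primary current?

V_A = 220 × 194/2452 = 17.406 V; V_B = 220 × 707/2452 = 63.434 V.
P_out = V_A I_A + V_B I_B = 17.406×2.81 + 63.434×3.24 = 48.911 + 205.53 = 254.44 W.
Ideal ⇒ P_in = P_out, so I_p = P_out/V_p = 254.44/220 = 1.16 A.

I_p ≈ 1.16 A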